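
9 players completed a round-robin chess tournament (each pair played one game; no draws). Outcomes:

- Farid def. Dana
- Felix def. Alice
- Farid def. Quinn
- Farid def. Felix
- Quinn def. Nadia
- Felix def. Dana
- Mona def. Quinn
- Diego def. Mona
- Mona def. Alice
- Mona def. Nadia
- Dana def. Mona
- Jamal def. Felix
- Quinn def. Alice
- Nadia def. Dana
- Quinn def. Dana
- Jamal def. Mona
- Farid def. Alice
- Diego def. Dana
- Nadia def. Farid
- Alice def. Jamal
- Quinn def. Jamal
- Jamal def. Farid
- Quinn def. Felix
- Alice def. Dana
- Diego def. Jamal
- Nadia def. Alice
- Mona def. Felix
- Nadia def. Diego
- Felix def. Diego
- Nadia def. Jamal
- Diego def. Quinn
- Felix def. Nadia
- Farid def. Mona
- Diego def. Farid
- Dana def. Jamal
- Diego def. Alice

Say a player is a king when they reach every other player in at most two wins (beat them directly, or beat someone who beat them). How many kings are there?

7

Jamal reaches everyone (king).
Quinn reaches everyone (king).
Diego reaches everyone (king).
Felix reaches everyone (king).
Farid reaches everyone (king).
Nadia reaches everyone (king).
Mona reaches everyone (king).
Dana cannot reach Diego in two steps.
Alice cannot reach Quinn, Diego, Nadia in two steps.
Kings: Jamal, Quinn, Diego, Felix, Farid, Nadia, Mona — 7.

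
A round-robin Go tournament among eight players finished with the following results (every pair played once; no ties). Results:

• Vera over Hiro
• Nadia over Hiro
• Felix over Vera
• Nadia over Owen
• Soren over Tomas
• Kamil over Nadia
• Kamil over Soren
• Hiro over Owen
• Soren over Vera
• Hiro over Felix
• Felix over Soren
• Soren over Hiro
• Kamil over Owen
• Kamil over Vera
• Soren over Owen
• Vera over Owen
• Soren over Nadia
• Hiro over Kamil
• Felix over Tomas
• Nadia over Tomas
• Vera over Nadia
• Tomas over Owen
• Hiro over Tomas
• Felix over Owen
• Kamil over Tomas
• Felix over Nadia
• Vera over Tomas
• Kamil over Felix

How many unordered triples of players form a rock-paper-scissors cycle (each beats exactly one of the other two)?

6

Win totals: Owen 0, Tomas 1, Felix 5, Soren 5, Hiro 4, Nadia 3, Kamil 6, Vera 4.
A player with w wins dominates both others in C(w,2) triples; summing gives 0 + 0 + 10 + 10 + 6 + 3 + 15 + 6 = 50 transitive triples.
Total triples C(8,3) = 56, so cyclic triples = 56 − 50 = 6.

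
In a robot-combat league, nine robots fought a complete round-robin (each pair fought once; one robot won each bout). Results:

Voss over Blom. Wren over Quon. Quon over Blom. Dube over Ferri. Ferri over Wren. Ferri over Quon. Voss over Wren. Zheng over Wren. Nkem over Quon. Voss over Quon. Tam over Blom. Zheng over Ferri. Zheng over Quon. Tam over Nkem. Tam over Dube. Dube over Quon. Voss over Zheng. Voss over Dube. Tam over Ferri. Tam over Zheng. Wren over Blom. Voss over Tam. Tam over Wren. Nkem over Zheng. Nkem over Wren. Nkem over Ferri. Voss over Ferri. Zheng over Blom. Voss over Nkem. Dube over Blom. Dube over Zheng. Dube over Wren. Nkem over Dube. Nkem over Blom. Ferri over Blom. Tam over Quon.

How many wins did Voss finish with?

8

Voss' results: beat Blom, Tam, Nkem, Dube, Quon, Wren, Zheng, Ferri; lost to no one.
That is 8 wins.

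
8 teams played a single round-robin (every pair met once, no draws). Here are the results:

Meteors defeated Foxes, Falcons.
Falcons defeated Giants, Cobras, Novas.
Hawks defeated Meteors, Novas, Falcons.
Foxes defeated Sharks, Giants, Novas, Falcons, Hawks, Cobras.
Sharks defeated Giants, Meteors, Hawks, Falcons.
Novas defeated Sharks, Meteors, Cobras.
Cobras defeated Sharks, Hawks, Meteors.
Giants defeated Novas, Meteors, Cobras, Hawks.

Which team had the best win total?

Foxes

Win totals: Foxes 6, Giants 4, Cobras 3, Meteors 2, Falcons 3, Hawks 3, Sharks 4, Novas 3.
Foxes leads with 6 wins (next highest: 4).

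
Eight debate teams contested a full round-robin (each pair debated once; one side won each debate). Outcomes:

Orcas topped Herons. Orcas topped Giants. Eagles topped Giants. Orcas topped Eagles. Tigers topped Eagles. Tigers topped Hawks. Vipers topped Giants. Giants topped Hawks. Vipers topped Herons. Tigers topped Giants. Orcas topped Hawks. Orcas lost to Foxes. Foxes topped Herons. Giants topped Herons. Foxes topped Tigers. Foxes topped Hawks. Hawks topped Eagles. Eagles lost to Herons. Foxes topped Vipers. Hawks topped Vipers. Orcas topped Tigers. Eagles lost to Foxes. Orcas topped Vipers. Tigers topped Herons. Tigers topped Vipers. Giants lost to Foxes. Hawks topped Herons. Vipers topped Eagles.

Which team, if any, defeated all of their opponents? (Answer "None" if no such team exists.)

Foxes

Foxes has 7 wins out of 7 opponents — a perfect record.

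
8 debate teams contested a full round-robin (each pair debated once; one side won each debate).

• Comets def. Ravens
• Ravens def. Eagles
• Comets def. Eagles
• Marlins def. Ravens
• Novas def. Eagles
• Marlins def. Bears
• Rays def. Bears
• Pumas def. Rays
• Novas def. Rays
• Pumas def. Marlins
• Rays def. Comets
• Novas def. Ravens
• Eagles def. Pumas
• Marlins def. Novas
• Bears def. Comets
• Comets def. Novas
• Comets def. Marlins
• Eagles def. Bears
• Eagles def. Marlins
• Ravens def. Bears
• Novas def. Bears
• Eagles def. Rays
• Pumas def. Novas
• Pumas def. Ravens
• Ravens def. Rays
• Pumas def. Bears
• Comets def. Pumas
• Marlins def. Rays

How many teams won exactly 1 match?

1

Win totals: Pumas 5, Ravens 3, Eagles 4, Novas 4, Bears 1, Rays 2, Comets 5, Marlins 4.
Exactly 1: Bears — 1 team.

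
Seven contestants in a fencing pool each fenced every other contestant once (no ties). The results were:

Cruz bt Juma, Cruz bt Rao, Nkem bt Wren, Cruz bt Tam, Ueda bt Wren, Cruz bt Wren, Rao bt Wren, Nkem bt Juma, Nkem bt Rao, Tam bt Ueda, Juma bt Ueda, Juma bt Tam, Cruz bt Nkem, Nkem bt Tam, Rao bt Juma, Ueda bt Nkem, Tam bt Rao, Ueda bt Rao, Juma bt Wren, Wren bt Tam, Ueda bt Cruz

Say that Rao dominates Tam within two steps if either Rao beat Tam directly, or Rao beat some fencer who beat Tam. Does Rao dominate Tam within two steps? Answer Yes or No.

Rao did not beat Tam directly.
Rao beat Wren, Juma. Of those, Wren beat Tam.

Yes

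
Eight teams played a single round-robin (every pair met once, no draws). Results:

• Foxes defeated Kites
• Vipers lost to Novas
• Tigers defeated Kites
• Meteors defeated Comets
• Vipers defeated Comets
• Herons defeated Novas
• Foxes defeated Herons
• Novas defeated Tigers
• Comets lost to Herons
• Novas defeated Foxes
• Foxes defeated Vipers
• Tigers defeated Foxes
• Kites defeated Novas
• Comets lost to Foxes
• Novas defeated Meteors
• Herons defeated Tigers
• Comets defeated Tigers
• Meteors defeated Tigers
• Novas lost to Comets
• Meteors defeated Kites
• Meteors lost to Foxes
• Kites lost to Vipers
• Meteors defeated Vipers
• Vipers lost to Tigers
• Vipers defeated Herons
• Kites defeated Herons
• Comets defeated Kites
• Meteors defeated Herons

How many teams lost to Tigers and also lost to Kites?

Tigers beat: Kites, Foxes, Vipers.
Kites beat: Herons, Novas.
No one was beaten by both.

0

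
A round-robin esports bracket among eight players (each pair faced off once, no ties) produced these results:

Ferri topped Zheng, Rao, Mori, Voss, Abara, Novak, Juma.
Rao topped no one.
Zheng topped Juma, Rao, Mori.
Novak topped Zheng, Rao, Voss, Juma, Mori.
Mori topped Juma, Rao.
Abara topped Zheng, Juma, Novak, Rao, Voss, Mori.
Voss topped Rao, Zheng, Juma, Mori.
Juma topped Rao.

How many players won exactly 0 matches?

1

Win totals: Rao 0, Novak 5, Ferri 7, Abara 6, Juma 1, Mori 2, Zheng 3, Voss 4.
Exactly 0: Rao — 1 player.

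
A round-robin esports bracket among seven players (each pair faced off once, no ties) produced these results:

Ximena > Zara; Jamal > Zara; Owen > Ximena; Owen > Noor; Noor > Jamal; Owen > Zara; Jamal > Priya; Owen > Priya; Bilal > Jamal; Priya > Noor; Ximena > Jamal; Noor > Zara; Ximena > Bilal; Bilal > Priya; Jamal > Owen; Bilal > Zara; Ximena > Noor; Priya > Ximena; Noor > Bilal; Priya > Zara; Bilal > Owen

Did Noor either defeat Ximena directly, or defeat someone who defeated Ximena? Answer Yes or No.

No

Noor did not beat Ximena directly.
Noor beat Zara, Jamal, Bilal, but each of them lost to Ximena. No two-step path.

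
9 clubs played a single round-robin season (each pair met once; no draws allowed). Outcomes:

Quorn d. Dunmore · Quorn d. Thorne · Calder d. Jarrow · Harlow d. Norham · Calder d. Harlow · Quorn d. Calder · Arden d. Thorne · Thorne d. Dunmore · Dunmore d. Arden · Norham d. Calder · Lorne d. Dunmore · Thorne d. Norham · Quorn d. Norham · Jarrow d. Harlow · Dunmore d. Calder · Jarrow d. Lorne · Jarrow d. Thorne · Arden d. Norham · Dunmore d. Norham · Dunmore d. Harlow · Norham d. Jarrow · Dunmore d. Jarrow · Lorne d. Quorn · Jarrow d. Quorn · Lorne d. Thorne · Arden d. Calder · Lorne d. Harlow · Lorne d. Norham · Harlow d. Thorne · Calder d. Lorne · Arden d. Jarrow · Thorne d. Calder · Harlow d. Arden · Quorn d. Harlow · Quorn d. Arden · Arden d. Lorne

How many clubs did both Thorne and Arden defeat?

Thorne beat: Calder, Norham, Dunmore.
Arden beat: Calder, Jarrow, Thorne, Norham, Lorne.
Both beat: Calder, Norham — 2.

2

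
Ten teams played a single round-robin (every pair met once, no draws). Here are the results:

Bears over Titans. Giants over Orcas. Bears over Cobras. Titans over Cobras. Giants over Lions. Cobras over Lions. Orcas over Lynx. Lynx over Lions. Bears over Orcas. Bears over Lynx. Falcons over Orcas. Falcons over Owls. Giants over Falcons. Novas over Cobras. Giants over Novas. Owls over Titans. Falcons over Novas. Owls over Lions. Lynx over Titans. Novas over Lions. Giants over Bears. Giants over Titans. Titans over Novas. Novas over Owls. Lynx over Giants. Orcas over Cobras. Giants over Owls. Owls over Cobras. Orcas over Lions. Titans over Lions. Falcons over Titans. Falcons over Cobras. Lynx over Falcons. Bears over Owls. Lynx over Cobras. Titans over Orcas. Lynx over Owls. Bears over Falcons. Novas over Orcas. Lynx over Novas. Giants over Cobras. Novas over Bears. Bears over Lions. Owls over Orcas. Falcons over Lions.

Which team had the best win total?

Win totals: Novas 5, Orcas 3, Cobras 1, Titans 4, Falcons 6, Lynx 7, Giants 8, Owls 4, Lions 0, Bears 7.
Giants leads with 8 wins (next highest: 7).

Giants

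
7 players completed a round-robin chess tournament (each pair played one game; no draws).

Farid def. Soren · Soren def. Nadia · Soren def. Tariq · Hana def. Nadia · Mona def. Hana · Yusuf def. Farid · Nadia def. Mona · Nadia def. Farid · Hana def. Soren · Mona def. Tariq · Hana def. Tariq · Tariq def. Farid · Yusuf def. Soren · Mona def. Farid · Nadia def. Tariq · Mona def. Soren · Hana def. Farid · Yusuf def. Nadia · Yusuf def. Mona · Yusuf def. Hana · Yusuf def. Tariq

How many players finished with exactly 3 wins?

1

Win totals: Mona 4, Yusuf 6, Hana 4, Farid 1, Nadia 3, Soren 2, Tariq 1.
Exactly 3: Nadia — 1 player.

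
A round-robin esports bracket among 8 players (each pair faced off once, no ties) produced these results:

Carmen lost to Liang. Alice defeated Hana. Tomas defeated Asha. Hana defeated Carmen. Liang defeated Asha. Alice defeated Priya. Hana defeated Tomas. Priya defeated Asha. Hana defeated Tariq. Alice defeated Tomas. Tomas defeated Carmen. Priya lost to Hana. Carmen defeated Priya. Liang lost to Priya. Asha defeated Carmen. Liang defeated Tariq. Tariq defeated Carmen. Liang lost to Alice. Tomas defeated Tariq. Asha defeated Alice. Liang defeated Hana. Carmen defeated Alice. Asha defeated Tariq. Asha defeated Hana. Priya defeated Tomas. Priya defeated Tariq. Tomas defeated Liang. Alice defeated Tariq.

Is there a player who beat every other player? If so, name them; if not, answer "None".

None

Highest win total is Alice with 5 (out of 7 possible).
Alice lost to Carmen, Asha, so no player went undefeated.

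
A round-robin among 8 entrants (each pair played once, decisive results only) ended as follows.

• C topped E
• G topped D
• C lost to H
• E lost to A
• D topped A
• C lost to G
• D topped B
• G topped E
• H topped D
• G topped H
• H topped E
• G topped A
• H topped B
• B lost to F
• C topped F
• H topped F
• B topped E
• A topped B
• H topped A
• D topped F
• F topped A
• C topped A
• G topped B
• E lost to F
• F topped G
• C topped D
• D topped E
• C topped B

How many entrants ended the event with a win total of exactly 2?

1

Win totals: A 2, B 1, C 5, D 4, E 0, F 4, G 6, H 6.
Exactly 2: A — 1 entrant.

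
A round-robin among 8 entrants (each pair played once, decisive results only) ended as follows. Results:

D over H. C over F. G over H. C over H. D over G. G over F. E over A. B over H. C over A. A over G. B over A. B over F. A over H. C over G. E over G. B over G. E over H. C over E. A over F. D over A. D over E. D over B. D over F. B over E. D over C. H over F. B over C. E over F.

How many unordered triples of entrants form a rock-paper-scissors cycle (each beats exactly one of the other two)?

Win totals: A 3, B 6, C 5, D 7, E 4, F 0, G 2, H 1.
An entrant with w wins dominates both others in C(w,2) triples; summing gives 3 + 15 + 10 + 21 + 6 + 0 + 1 + 0 = 56 transitive triples.
Total triples C(8,3) = 56, so cyclic triples = 56 − 56 = 0.

0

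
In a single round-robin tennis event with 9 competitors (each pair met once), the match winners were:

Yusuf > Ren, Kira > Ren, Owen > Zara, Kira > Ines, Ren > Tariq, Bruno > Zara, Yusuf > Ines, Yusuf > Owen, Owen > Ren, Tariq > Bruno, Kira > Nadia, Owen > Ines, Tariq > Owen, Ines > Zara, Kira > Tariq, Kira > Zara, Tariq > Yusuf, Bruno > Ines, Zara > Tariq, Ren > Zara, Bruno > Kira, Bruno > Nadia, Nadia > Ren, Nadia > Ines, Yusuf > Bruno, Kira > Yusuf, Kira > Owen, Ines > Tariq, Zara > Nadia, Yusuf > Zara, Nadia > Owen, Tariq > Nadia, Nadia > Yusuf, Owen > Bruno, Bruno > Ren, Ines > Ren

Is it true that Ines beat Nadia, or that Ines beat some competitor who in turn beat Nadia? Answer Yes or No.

Yes

Ines did not beat Nadia directly.
Ines beat Ren, Zara, Tariq. Of those, Zara beat Nadia.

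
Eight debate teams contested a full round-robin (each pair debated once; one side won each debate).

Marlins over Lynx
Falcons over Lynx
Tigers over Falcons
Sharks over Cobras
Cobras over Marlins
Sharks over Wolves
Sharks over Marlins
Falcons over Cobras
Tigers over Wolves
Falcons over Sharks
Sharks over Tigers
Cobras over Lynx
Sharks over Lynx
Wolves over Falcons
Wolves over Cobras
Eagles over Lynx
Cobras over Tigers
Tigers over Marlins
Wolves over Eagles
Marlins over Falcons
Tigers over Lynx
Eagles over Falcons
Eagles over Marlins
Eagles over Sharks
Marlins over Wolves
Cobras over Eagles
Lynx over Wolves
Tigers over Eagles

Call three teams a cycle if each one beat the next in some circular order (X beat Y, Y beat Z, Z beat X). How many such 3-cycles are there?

15

Win totals: Cobras 4, Tigers 5, Eagles 4, Wolves 3, Marlins 3, Sharks 5, Lynx 1, Falcons 3.
A team with w wins dominates both others in C(w,2) triples; summing gives 6 + 10 + 6 + 3 + 3 + 10 + 0 + 3 = 41 transitive triples.
Total triples C(8,3) = 56, so cyclic triples = 56 − 41 = 15.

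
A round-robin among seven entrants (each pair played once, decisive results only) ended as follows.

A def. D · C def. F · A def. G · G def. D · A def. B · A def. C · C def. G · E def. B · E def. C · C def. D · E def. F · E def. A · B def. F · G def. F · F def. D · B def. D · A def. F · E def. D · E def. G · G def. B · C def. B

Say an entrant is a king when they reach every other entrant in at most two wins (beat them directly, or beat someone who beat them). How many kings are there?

1

A cannot reach E in two steps.
B cannot reach A, C, E, G in two steps.
C cannot reach A, E in two steps.
D cannot reach A, B, C, E, F, G in two steps.
E reaches everyone (king).
F cannot reach A, B, C, E, G in two steps.
G cannot reach A, C, E in two steps.
Kings: E — 1.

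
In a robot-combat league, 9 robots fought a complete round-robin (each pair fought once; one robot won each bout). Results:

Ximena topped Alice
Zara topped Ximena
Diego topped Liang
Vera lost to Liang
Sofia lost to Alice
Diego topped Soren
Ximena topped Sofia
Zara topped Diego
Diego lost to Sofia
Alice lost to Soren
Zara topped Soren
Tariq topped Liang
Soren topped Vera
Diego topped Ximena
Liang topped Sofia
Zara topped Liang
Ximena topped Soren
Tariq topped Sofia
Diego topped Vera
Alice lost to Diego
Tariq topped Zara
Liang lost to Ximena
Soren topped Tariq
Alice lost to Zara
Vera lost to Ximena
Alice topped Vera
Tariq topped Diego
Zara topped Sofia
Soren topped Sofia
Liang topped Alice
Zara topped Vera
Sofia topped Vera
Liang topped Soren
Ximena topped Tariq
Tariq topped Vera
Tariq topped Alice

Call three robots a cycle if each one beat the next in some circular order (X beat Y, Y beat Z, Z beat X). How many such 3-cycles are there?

9

Win totals: Tariq 6, Liang 4, Diego 5, Ximena 6, Alice 2, Soren 4, Vera 0, Zara 7, Sofia 2.
A robot with w wins dominates both others in C(w,2) triples; summing gives 15 + 6 + 10 + 15 + 1 + 6 + 0 + 21 + 1 = 75 transitive triples.
Total triples C(9,3) = 84, so cyclic triples = 84 − 75 = 9.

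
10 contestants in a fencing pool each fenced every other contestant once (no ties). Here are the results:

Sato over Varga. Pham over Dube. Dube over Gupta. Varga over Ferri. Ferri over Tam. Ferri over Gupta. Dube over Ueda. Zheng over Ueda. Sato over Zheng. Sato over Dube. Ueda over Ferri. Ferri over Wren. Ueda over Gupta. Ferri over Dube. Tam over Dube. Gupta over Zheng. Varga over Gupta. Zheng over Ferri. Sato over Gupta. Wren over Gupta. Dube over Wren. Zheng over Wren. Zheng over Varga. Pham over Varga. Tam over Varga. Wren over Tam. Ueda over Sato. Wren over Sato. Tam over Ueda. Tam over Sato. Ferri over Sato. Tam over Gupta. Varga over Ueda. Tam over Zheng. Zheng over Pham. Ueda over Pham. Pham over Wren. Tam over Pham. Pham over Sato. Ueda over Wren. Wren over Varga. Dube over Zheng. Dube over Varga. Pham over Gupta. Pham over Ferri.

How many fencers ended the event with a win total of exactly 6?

1

Win totals: Ueda 5, Zheng 5, Ferri 5, Varga 3, Sato 4, Pham 6, Gupta 1, Dube 5, Wren 4, Tam 7.
Exactly 6: Pham — 1 fencer.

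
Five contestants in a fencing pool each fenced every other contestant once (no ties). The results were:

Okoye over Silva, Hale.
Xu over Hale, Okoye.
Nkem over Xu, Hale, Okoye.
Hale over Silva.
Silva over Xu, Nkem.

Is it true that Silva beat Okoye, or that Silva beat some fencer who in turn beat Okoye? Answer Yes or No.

Silva did not beat Okoye directly.
Silva beat Nkem, Xu. Of those, Nkem beat Okoye.

Yes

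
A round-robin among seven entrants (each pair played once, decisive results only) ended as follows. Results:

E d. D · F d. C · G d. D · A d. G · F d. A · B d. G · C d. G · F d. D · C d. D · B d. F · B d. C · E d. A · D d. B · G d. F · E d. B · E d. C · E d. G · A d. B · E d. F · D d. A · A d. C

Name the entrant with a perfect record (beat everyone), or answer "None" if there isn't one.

E has 6 wins out of 6 opponents — a perfect record.

E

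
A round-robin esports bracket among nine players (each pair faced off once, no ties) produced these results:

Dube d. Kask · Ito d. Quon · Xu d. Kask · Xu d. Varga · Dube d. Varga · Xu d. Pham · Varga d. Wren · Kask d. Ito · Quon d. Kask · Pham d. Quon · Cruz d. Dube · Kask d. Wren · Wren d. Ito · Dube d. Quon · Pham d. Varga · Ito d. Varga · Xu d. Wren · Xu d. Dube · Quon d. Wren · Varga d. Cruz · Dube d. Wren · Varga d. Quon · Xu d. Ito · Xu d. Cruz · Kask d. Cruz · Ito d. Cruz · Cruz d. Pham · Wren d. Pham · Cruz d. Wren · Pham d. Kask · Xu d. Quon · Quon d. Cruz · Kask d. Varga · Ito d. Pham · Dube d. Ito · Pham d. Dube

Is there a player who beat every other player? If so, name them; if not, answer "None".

Xu has 8 wins out of 8 opponents — a perfect record.

Xu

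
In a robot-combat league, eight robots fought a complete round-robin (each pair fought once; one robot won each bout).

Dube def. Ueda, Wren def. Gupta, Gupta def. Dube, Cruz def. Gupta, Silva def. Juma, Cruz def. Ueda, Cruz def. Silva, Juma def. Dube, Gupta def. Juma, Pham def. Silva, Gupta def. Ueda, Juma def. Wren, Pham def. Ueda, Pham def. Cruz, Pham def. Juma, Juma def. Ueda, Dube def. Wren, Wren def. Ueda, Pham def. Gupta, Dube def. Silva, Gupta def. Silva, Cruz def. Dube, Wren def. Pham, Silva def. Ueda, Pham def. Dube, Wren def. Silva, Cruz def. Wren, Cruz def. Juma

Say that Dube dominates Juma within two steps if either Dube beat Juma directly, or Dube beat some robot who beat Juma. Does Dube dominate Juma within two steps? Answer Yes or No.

Yes

Dube did not beat Juma directly.
Dube beat Silva, Ueda, Wren. Of those, Silva beat Juma.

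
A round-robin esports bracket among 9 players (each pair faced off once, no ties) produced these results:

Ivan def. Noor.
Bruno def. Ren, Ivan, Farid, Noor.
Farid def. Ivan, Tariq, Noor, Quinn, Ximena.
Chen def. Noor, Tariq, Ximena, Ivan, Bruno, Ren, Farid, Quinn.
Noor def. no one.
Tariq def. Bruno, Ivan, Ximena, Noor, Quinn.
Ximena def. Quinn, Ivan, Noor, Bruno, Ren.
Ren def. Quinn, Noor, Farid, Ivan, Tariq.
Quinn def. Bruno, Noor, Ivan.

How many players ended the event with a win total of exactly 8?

1

Win totals: Noor 0, Quinn 3, Chen 8, Ren 5, Bruno 4, Ivan 1, Farid 5, Tariq 5, Ximena 5.
Exactly 8: Chen — 1 player.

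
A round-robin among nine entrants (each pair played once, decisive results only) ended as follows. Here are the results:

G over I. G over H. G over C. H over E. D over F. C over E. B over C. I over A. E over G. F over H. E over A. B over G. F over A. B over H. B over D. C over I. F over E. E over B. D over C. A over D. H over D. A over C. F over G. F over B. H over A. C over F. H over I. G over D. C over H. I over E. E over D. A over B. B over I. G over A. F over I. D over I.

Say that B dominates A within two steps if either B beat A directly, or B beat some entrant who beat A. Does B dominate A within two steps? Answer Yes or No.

B did not beat A directly.
B beat C, D, G, H, I. Of those, G beat A.

Yes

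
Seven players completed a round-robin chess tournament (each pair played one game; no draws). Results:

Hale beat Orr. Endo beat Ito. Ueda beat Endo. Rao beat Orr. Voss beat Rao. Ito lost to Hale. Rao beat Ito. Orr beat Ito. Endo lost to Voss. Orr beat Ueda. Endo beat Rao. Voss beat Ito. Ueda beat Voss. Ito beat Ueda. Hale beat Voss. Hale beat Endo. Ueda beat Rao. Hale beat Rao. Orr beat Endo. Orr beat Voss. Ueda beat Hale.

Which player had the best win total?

Win totals: Hale 5, Endo 2, Ueda 4, Voss 3, Ito 1, Orr 4, Rao 2.
Hale leads with 5 wins (next highest: 4).

Hale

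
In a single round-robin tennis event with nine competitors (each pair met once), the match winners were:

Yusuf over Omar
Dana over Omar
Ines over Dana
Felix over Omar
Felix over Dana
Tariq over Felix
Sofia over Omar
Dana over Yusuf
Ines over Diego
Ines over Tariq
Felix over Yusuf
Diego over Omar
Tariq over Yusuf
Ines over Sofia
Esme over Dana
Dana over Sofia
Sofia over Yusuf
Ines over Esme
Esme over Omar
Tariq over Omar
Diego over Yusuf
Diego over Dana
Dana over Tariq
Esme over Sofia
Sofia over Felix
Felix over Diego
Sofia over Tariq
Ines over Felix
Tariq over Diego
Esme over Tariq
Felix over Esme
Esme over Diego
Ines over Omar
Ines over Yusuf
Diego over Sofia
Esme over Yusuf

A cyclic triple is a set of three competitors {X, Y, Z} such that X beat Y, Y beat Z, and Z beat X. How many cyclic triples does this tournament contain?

Win totals: Yusuf 1, Diego 4, Esme 6, Dana 4, Sofia 4, Tariq 4, Omar 0, Ines 8, Felix 5.
A competitor with w wins dominates both others in C(w,2) triples; summing gives 0 + 6 + 15 + 6 + 6 + 6 + 0 + 28 + 10 = 77 transitive triples.
Total triples C(9,3) = 84, so cyclic triples = 84 − 77 = 7.

7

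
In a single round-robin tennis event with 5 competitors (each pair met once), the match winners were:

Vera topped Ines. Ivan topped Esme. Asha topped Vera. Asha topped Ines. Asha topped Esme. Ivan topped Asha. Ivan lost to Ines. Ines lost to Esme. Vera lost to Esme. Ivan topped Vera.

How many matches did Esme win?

Esme's results: beat Ines, Vera; lost to Ivan, Asha.
That is 2 wins.

2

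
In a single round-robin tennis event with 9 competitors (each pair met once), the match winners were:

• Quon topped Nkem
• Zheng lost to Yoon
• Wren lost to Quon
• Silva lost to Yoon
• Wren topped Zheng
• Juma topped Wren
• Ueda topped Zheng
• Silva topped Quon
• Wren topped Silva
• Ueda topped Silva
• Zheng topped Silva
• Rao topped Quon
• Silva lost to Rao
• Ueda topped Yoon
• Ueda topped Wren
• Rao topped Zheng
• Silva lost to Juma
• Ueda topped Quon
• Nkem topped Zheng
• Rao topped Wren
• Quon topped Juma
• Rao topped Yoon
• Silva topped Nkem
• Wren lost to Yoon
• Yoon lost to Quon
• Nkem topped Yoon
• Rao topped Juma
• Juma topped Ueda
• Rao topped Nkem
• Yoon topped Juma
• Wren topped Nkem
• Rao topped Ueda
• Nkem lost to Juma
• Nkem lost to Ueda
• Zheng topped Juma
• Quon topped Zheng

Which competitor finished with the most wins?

Rao

Win totals: Yoon 4, Nkem 2, Juma 4, Zheng 2, Quon 5, Ueda 6, Wren 3, Silva 2, Rao 8.
Rao leads with 8 wins (next highest: 6).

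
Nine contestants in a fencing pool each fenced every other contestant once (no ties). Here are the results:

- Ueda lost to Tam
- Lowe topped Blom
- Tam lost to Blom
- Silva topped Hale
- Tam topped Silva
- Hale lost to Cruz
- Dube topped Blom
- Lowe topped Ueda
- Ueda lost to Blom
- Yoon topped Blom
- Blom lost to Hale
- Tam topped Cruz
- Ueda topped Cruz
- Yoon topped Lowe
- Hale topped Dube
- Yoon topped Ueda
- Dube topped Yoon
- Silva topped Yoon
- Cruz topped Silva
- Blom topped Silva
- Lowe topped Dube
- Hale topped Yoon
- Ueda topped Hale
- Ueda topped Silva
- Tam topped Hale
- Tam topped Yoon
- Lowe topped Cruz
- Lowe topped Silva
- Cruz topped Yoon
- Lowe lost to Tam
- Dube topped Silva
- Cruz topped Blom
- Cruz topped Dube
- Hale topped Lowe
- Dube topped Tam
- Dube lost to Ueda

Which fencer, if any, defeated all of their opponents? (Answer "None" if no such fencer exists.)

Highest win total is Tam with 6 (out of 8 possible).
Tam lost to Blom, Dube, so no fencer went undefeated.

None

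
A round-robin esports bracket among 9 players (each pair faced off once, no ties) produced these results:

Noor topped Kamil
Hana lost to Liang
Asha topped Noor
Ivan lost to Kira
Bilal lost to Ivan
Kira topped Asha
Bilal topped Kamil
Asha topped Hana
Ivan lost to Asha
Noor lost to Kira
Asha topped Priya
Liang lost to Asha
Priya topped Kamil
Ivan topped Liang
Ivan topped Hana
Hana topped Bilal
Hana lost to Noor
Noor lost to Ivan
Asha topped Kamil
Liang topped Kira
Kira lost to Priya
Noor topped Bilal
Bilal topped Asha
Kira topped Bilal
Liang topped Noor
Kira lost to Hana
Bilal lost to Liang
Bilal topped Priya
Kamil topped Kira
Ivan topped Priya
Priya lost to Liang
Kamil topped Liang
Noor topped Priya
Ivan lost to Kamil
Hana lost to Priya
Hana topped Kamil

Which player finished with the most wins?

Asha

Win totals: Kamil 3, Noor 4, Kira 4, Hana 3, Bilal 3, Ivan 5, Asha 6, Liang 5, Priya 3.
Asha leads with 6 wins (next highest: 5).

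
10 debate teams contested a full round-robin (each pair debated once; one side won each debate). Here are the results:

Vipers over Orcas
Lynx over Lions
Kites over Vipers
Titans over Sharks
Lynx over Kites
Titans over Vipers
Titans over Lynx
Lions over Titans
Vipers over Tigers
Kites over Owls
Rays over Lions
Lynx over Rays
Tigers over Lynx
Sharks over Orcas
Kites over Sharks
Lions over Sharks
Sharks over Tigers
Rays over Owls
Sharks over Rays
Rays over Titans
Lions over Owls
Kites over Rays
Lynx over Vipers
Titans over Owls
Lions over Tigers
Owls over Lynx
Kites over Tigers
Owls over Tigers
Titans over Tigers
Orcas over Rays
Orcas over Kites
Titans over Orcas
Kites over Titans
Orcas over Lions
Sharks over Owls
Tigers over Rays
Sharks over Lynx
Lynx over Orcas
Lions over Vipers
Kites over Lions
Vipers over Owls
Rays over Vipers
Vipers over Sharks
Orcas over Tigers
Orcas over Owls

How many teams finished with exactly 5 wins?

Win totals: Owls 2, Rays 4, Titans 6, Vipers 4, Kites 7, Lynx 5, Orcas 5, Lions 5, Tigers 2, Sharks 5.
Exactly 5: Lynx, Orcas, Lions, Sharks — 4 teams.

4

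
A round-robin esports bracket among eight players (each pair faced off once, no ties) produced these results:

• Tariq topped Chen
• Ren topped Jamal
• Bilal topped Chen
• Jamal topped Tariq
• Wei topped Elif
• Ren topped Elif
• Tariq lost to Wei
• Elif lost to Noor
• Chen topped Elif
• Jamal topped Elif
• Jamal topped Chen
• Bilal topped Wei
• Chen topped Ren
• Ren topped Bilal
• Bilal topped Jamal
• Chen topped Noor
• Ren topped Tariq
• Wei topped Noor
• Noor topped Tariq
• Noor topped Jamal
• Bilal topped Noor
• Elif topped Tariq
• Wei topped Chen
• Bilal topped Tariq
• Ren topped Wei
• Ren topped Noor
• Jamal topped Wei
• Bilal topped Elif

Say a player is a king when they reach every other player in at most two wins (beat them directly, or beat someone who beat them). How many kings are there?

3

Elif cannot reach Wei, Jamal, Bilal, Ren, Noor in two steps.
Chen reaches everyone (king).
Wei cannot reach Bilal in two steps.
Jamal cannot reach Bilal in two steps.
Tariq cannot reach Wei, Jamal, Bilal in two steps.
Bilal reaches everyone (king).
Ren reaches everyone (king).
Noor cannot reach Bilal, Ren in two steps.
Kings: Chen, Bilal, Ren — 3.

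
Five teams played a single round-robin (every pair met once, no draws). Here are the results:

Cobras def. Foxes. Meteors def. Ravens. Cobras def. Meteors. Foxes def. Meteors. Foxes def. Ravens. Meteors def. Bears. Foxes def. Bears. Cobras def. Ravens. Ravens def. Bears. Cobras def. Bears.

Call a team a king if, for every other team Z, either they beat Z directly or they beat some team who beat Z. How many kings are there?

Bears cannot reach Meteors, Cobras, Ravens, Foxes in two steps.
Meteors cannot reach Cobras, Foxes in two steps.
Cobras reaches everyone (king).
Ravens cannot reach Meteors, Cobras, Foxes in two steps.
Foxes cannot reach Cobras in two steps.
Kings: Cobras — 1.

1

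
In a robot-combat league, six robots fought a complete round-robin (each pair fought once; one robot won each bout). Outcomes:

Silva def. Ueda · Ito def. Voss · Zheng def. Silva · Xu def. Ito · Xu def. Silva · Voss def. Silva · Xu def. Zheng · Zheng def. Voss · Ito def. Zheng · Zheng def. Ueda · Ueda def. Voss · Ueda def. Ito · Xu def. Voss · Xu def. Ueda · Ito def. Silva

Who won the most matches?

Xu

Win totals: Zheng 3, Ito 3, Xu 5, Ueda 2, Silva 1, Voss 1.
Xu leads with 5 wins (next highest: 3).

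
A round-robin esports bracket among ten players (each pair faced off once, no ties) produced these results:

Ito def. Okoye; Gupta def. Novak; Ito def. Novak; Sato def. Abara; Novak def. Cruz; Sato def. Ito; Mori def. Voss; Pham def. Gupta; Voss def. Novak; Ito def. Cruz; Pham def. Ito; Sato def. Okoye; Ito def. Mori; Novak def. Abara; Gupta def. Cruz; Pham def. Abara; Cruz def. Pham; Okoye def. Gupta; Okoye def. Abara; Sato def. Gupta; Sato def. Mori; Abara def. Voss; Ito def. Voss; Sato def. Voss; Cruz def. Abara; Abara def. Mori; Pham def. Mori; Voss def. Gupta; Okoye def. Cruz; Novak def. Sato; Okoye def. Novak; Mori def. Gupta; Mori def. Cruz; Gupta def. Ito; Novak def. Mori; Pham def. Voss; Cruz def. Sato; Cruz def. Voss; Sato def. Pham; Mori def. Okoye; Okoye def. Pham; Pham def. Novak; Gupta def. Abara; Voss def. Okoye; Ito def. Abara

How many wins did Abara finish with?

Abara's results: beat Voss, Mori; lost to Cruz, Novak, Gupta, Ito, Pham, Sato, Okoye.
That is 2 wins.

2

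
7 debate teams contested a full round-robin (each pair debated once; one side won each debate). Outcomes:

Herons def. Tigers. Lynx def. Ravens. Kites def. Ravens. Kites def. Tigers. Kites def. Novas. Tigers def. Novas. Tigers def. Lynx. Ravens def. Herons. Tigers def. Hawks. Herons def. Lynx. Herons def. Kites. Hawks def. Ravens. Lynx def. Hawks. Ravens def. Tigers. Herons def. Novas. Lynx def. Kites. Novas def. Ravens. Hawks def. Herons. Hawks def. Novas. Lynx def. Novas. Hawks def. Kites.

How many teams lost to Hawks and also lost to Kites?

2

Hawks beat: Herons, Ravens, Kites, Novas.
Kites beat: Ravens, Tigers, Novas.
Both beat: Ravens, Novas — 2.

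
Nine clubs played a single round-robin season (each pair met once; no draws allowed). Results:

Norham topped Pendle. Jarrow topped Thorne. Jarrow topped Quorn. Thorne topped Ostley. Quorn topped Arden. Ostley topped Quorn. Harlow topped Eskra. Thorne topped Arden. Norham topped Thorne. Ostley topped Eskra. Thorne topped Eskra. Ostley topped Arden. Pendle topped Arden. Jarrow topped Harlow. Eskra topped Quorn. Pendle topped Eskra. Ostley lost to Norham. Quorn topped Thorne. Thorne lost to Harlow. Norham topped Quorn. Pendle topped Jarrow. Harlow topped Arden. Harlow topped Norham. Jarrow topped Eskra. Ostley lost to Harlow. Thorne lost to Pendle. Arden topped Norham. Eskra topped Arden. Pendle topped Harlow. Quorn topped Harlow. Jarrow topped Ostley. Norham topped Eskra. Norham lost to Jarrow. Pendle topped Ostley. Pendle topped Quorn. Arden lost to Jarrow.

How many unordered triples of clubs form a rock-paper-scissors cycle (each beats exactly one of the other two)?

Win totals: Thorne 3, Norham 5, Pendle 7, Eskra 2, Arden 1, Jarrow 7, Harlow 5, Ostley 3, Quorn 3.
A club with w wins dominates both others in C(w,2) triples; summing gives 3 + 10 + 21 + 1 + 0 + 21 + 10 + 3 + 3 = 72 transitive triples.
Total triples C(9,3) = 84, so cyclic triples = 84 − 72 = 12.

12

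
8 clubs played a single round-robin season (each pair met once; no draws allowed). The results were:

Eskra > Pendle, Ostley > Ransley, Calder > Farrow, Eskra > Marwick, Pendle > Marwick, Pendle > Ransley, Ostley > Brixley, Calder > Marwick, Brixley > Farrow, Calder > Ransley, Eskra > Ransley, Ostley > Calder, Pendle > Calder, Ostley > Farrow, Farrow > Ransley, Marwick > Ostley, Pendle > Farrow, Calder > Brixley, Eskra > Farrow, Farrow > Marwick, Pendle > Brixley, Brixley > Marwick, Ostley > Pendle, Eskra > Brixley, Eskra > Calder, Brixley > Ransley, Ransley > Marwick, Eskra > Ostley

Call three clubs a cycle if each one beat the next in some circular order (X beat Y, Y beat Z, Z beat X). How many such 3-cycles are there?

5

Win totals: Brixley 3, Pendle 5, Marwick 1, Ostley 5, Ransley 1, Eskra 7, Calder 4, Farrow 2.
A club with w wins dominates both others in C(w,2) triples; summing gives 3 + 10 + 0 + 10 + 0 + 21 + 6 + 1 = 51 transitive triples.
Total triples C(8,3) = 56, so cyclic triples = 56 − 51 = 5.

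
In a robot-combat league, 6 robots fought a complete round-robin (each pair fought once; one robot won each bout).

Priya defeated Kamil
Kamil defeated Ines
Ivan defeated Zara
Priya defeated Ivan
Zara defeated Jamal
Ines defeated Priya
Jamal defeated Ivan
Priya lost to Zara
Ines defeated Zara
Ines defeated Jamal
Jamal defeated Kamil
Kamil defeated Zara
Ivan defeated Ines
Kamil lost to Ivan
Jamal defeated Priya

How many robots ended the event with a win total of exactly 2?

3

Win totals: Ivan 3, Kamil 2, Ines 3, Zara 2, Jamal 3, Priya 2.
Exactly 2: Kamil, Zara, Priya — 3 robots.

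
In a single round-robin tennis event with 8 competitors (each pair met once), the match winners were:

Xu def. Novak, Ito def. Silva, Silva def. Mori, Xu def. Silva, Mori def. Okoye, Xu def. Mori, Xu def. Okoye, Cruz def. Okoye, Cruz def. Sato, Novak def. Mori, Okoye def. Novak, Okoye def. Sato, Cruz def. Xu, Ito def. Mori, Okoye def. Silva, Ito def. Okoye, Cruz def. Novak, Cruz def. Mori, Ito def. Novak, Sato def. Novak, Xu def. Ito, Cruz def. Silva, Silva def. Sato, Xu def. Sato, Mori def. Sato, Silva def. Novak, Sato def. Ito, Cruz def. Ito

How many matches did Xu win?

Xu's results: beat Mori, Novak, Sato, Okoye, Ito, Silva; lost to Cruz.
That is 6 wins.

6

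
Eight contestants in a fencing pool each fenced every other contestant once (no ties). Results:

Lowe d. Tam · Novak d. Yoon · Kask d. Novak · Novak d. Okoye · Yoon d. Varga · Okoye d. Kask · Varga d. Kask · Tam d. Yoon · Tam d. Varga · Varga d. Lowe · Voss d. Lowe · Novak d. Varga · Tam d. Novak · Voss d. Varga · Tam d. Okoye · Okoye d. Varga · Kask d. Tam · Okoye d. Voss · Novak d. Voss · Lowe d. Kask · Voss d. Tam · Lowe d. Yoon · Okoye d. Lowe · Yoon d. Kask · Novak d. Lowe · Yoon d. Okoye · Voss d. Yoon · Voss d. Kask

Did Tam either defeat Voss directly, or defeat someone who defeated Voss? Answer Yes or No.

Tam did not beat Voss directly.
Tam beat Yoon, Okoye, Novak, Varga. Of those, Okoye beat Voss.

Yes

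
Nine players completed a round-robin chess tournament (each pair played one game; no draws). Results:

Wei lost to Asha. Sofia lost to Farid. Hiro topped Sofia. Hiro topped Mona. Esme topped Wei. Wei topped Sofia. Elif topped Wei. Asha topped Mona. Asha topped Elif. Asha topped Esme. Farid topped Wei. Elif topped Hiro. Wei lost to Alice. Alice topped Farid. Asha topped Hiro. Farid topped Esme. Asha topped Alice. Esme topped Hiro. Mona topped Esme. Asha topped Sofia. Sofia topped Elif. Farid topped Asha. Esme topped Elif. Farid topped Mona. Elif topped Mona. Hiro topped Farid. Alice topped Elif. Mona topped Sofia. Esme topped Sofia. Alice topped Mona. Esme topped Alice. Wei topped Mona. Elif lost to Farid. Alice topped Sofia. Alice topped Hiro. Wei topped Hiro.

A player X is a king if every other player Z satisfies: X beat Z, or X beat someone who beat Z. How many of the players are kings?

Elif cannot reach Asha, Alice in two steps.
Farid reaches everyone (king).
Hiro cannot reach Alice in two steps.
Asha reaches everyone (king).
Alice reaches everyone (king).
Wei cannot reach Asha, Alice in two steps.
Esme cannot reach Asha in two steps.
Mona cannot reach Farid, Asha in two steps.
Sofia cannot reach Farid, Asha, Alice, Esme in two steps.
Kings: Farid, Asha, Alice — 3.

3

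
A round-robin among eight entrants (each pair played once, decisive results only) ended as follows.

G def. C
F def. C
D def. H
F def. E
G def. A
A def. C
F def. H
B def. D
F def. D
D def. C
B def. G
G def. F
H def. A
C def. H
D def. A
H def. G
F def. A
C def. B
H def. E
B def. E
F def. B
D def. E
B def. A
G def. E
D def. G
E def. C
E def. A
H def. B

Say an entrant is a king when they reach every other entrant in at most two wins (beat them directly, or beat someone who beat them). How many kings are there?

A cannot reach D, E, F, G in two steps.
B reaches everyone (king).
C cannot reach F in two steps.
D reaches everyone (king).
E cannot reach D, F, G in two steps.
F reaches everyone (king).
G reaches everyone (king).
H reaches everyone (king).
Kings: B, D, F, G, H — 5.

5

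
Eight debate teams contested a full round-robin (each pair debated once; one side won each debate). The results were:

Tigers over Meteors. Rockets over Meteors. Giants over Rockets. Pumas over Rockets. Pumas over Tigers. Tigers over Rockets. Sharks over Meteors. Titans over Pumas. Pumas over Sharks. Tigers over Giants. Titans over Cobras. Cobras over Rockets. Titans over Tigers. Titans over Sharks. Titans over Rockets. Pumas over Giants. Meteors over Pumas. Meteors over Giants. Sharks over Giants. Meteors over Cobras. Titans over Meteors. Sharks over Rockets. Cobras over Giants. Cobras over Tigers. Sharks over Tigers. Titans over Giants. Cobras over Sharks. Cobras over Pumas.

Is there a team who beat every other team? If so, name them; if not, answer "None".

Titans has 7 wins out of 7 opponents — a perfect record.

Titans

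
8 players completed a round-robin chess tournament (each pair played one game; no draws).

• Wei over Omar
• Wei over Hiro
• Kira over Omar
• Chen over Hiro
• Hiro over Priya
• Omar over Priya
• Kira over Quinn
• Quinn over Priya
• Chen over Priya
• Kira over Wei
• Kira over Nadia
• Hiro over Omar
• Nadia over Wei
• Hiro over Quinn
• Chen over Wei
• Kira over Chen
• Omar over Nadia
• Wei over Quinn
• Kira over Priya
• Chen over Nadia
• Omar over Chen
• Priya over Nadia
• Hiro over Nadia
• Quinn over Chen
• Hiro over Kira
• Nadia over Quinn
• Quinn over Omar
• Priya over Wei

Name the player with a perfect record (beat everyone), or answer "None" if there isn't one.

Highest win total is Kira with 6 (out of 7 possible).
Kira lost to Hiro, so no player went undefeated.

None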